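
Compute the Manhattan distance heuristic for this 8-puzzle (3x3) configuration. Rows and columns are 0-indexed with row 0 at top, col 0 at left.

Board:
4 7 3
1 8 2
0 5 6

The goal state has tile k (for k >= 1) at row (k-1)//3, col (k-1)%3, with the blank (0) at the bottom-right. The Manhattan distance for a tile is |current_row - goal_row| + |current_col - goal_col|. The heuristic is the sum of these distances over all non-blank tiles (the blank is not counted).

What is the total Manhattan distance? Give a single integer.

Tile 4: (0,0)->(1,0) = 1
Tile 7: (0,1)->(2,0) = 3
Tile 3: (0,2)->(0,2) = 0
Tile 1: (1,0)->(0,0) = 1
Tile 8: (1,1)->(2,1) = 1
Tile 2: (1,2)->(0,1) = 2
Tile 5: (2,1)->(1,1) = 1
Tile 6: (2,2)->(1,2) = 1
Sum: 1 + 3 + 0 + 1 + 1 + 2 + 1 + 1 = 10

Answer: 10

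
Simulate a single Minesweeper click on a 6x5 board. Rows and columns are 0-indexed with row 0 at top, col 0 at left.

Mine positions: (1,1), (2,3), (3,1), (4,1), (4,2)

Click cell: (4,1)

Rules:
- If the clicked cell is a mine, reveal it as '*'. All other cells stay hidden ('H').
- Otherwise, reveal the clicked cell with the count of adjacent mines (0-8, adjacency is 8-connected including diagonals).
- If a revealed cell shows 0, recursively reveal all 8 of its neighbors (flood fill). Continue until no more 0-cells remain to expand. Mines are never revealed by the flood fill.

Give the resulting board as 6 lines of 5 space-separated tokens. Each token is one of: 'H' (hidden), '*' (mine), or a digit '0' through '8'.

H H H H H
H H H H H
H H H H H
H H H H H
H * H H H
H H H H H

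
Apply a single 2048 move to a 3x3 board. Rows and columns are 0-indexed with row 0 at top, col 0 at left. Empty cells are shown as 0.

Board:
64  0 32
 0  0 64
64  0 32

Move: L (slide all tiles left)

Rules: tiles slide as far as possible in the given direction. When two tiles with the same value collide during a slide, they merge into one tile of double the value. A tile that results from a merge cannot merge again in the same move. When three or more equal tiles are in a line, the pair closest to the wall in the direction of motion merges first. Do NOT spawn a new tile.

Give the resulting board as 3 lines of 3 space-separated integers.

Slide left:
row 0: [64, 0, 32] -> [64, 32, 0]
row 1: [0, 0, 64] -> [64, 0, 0]
row 2: [64, 0, 32] -> [64, 32, 0]

Answer: 64 32  0
64  0  0
64 32  0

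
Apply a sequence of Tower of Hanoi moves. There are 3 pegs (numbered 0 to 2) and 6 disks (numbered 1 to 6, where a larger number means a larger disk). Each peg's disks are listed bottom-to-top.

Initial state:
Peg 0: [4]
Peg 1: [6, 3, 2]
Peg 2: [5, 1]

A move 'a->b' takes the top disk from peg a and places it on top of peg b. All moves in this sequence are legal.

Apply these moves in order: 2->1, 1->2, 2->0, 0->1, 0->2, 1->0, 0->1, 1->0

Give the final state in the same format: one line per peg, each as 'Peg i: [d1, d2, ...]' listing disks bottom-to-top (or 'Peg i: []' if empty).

Answer: Peg 0: [1]
Peg 1: [6, 3, 2]
Peg 2: [5, 4]

Derivation:
After move 1 (2->1):
Peg 0: [4]
Peg 1: [6, 3, 2, 1]
Peg 2: [5]

After move 2 (1->2):
Peg 0: [4]
Peg 1: [6, 3, 2]
Peg 2: [5, 1]

After move 3 (2->0):
Peg 0: [4, 1]
Peg 1: [6, 3, 2]
Peg 2: [5]

After move 4 (0->1):
Peg 0: [4]
Peg 1: [6, 3, 2, 1]
Peg 2: [5]

After move 5 (0->2):
Peg 0: []
Peg 1: [6, 3, 2, 1]
Peg 2: [5, 4]

After move 6 (1->0):
Peg 0: [1]
Peg 1: [6, 3, 2]
Peg 2: [5, 4]

After move 7 (0->1):
Peg 0: []
Peg 1: [6, 3, 2, 1]
Peg 2: [5, 4]

After move 8 (1->0):
Peg 0: [1]
Peg 1: [6, 3, 2]
Peg 2: [5, 4]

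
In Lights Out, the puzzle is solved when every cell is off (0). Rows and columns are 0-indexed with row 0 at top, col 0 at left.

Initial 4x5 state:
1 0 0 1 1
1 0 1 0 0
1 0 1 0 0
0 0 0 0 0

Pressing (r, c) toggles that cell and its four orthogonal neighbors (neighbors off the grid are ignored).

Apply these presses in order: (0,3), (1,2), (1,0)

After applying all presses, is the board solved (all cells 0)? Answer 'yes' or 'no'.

After press 1 at (0,3):
1 0 1 0 0
1 0 1 1 0
1 0 1 0 0
0 0 0 0 0

After press 2 at (1,2):
1 0 0 0 0
1 1 0 0 0
1 0 0 0 0
0 0 0 0 0

After press 3 at (1,0):
0 0 0 0 0
0 0 0 0 0
0 0 0 0 0
0 0 0 0 0

Lights still on: 0

Answer: yes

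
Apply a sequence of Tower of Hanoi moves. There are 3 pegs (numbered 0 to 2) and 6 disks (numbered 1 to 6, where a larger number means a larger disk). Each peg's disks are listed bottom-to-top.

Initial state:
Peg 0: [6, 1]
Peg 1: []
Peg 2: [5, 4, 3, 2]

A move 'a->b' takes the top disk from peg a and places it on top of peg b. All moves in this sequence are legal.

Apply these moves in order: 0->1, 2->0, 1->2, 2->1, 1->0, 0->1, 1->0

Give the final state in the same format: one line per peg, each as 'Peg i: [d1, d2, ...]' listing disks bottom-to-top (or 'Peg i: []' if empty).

Answer: Peg 0: [6, 2, 1]
Peg 1: []
Peg 2: [5, 4, 3]

Derivation:
After move 1 (0->1):
Peg 0: [6]
Peg 1: [1]
Peg 2: [5, 4, 3, 2]

After move 2 (2->0):
Peg 0: [6, 2]
Peg 1: [1]
Peg 2: [5, 4, 3]

After move 3 (1->2):
Peg 0: [6, 2]
Peg 1: []
Peg 2: [5, 4, 3, 1]

After move 4 (2->1):
Peg 0: [6, 2]
Peg 1: [1]
Peg 2: [5, 4, 3]

After move 5 (1->0):
Peg 0: [6, 2, 1]
Peg 1: []
Peg 2: [5, 4, 3]

After move 6 (0->1):
Peg 0: [6, 2]
Peg 1: [1]
Peg 2: [5, 4, 3]

After move 7 (1->0):
Peg 0: [6, 2, 1]
Peg 1: []
Peg 2: [5, 4, 3]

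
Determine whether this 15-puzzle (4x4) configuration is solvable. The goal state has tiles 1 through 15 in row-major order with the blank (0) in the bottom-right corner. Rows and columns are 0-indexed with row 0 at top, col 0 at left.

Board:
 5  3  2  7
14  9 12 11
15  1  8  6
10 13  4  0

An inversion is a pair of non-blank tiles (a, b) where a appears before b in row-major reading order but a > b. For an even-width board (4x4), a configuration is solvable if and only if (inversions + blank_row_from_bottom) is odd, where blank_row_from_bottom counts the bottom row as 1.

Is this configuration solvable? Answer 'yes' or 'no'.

Answer: no

Derivation:
Inversions: 45
Blank is in row 3 (0-indexed from top), which is row 1 counting from the bottom (bottom = 1).
45 + 1 = 46, which is even, so the puzzle is not solvable.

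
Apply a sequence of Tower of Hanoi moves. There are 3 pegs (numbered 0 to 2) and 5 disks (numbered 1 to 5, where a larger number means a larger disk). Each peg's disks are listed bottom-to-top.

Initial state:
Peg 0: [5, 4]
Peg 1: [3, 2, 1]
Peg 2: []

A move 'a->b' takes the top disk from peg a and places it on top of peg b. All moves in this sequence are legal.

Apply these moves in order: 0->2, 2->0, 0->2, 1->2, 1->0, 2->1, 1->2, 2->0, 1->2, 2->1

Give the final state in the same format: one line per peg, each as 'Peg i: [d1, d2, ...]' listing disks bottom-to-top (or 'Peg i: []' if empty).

After move 1 (0->2):
Peg 0: [5]
Peg 1: [3, 2, 1]
Peg 2: [4]

After move 2 (2->0):
Peg 0: [5, 4]
Peg 1: [3, 2, 1]
Peg 2: []

After move 3 (0->2):
Peg 0: [5]
Peg 1: [3, 2, 1]
Peg 2: [4]

After move 4 (1->2):
Peg 0: [5]
Peg 1: [3, 2]
Peg 2: [4, 1]

After move 5 (1->0):
Peg 0: [5, 2]
Peg 1: [3]
Peg 2: [4, 1]

After move 6 (2->1):
Peg 0: [5, 2]
Peg 1: [3, 1]
Peg 2: [4]

After move 7 (1->2):
Peg 0: [5, 2]
Peg 1: [3]
Peg 2: [4, 1]

After move 8 (2->0):
Peg 0: [5, 2, 1]
Peg 1: [3]
Peg 2: [4]

After move 9 (1->2):
Peg 0: [5, 2, 1]
Peg 1: []
Peg 2: [4, 3]

After move 10 (2->1):
Peg 0: [5, 2, 1]
Peg 1: [3]
Peg 2: [4]

Answer: Peg 0: [5, 2, 1]
Peg 1: [3]
Peg 2: [4]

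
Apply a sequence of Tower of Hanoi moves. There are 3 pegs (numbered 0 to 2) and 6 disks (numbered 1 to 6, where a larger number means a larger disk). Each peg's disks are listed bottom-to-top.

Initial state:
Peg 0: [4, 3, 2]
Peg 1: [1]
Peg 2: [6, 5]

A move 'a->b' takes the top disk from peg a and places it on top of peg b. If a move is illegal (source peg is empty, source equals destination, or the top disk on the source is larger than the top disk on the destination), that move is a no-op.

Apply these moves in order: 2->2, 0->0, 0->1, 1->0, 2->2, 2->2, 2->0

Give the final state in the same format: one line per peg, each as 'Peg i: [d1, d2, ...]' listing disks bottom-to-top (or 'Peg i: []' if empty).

After move 1 (2->2):
Peg 0: [4, 3, 2]
Peg 1: [1]
Peg 2: [6, 5]

After move 2 (0->0):
Peg 0: [4, 3, 2]
Peg 1: [1]
Peg 2: [6, 5]

After move 3 (0->1):
Peg 0: [4, 3, 2]
Peg 1: [1]
Peg 2: [6, 5]

After move 4 (1->0):
Peg 0: [4, 3, 2, 1]
Peg 1: []
Peg 2: [6, 5]

After move 5 (2->2):
Peg 0: [4, 3, 2, 1]
Peg 1: []
Peg 2: [6, 5]

After move 6 (2->2):
Peg 0: [4, 3, 2, 1]
Peg 1: []
Peg 2: [6, 5]

After move 7 (2->0):
Peg 0: [4, 3, 2, 1]
Peg 1: []
Peg 2: [6, 5]

Answer: Peg 0: [4, 3, 2, 1]
Peg 1: []
Peg 2: [6, 5]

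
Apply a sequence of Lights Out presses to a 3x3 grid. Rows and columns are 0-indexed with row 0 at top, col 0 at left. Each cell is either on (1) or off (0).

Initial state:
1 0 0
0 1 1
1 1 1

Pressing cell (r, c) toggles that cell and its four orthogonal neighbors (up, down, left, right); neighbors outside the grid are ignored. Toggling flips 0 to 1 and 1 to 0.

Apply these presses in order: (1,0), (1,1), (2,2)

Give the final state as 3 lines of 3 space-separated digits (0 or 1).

Answer: 0 1 0
0 1 1
0 1 0

Derivation:
After press 1 at (1,0):
0 0 0
1 0 1
0 1 1

After press 2 at (1,1):
0 1 0
0 1 0
0 0 1

After press 3 at (2,2):
0 1 0
0 1 1
0 1 0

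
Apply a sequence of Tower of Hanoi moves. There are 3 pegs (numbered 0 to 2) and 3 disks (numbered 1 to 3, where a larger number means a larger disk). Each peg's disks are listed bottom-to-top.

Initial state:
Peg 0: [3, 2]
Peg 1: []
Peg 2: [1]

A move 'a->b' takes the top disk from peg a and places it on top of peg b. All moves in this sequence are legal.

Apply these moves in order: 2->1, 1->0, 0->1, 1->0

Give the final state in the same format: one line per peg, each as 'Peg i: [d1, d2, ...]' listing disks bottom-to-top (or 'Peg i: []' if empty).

Answer: Peg 0: [3, 2, 1]
Peg 1: []
Peg 2: []

Derivation:
After move 1 (2->1):
Peg 0: [3, 2]
Peg 1: [1]
Peg 2: []

After move 2 (1->0):
Peg 0: [3, 2, 1]
Peg 1: []
Peg 2: []

After move 3 (0->1):
Peg 0: [3, 2]
Peg 1: [1]
Peg 2: []

After move 4 (1->0):
Peg 0: [3, 2, 1]
Peg 1: []
Peg 2: []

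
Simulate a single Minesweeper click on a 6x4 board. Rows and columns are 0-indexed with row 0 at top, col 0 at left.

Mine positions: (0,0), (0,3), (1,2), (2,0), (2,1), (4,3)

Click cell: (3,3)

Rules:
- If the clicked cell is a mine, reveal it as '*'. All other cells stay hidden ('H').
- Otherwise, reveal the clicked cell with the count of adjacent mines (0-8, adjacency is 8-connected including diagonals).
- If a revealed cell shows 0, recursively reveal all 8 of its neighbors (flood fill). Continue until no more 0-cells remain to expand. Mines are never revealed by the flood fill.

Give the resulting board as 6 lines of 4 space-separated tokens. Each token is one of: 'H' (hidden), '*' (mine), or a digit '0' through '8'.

H H H H
H H H H
H H H H
H H H 1
H H H H
H H H H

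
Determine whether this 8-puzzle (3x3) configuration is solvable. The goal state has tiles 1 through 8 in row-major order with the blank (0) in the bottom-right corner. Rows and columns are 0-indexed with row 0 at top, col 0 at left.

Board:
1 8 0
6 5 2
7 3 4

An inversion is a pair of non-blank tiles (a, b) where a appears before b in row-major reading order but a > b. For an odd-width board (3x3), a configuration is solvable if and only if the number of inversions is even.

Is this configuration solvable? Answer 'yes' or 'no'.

Answer: no

Derivation:
Inversions (pairs i<j in row-major order where tile[i] > tile[j] > 0): 15
15 is odd, so the puzzle is not solvable.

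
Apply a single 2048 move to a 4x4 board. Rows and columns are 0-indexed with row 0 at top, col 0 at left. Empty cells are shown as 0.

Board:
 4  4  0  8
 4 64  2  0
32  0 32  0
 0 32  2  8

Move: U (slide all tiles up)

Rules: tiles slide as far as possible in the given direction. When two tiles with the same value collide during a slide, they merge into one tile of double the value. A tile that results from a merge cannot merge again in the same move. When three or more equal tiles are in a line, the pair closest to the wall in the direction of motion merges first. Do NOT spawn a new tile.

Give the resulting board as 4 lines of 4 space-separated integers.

Answer:  8  4  2 16
32 64 32  0
 0 32  2  0
 0  0  0  0

Derivation:
Slide up:
col 0: [4, 4, 32, 0] -> [8, 32, 0, 0]
col 1: [4, 64, 0, 32] -> [4, 64, 32, 0]
col 2: [0, 2, 32, 2] -> [2, 32, 2, 0]
col 3: [8, 0, 0, 8] -> [16, 0, 0, 0]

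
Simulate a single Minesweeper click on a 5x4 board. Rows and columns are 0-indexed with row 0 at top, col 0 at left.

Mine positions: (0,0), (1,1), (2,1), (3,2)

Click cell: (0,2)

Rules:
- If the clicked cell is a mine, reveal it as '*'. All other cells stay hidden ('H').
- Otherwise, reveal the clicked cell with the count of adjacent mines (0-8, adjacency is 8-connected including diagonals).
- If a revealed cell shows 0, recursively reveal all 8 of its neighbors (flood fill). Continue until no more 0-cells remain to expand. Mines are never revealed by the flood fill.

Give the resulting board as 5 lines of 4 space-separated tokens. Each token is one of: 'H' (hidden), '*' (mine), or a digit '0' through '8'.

H H 1 H
H H H H
H H H H
H H H H
H H H H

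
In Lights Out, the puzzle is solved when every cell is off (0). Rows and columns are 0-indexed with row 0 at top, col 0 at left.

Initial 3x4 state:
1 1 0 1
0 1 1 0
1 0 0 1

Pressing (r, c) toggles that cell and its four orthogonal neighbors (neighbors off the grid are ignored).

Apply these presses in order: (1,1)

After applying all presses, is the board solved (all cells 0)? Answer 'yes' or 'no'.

After press 1 at (1,1):
1 0 0 1
1 0 0 0
1 1 0 1

Lights still on: 6

Answer: no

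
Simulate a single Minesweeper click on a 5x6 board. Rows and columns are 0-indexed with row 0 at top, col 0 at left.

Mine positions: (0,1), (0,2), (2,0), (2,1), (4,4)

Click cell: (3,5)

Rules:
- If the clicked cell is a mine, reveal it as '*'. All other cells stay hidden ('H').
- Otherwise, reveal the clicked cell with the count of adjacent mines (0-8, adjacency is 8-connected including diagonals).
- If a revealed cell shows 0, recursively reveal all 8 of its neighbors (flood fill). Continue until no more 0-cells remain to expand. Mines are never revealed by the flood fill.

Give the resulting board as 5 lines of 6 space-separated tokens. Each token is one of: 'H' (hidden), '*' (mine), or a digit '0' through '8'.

H H H H H H
H H H H H H
H H H H H H
H H H H H 1
H H H H H H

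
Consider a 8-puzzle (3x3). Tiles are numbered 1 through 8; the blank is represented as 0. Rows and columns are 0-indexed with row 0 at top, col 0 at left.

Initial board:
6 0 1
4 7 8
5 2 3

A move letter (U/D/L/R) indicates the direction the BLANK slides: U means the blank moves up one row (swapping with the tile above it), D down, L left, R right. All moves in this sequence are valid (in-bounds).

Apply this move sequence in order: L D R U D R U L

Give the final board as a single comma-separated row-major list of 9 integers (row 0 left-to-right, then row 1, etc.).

Answer: 4, 0, 6, 7, 8, 1, 5, 2, 3

Derivation:
After move 1 (L):
0 6 1
4 7 8
5 2 3

After move 2 (D):
4 6 1
0 7 8
5 2 3

After move 3 (R):
4 6 1
7 0 8
5 2 3

After move 4 (U):
4 0 1
7 6 8
5 2 3

After move 5 (D):
4 6 1
7 0 8
5 2 3

After move 6 (R):
4 6 1
7 8 0
5 2 3

After move 7 (U):
4 6 0
7 8 1
5 2 3

After move 8 (L):
4 0 6
7 8 1
5 2 3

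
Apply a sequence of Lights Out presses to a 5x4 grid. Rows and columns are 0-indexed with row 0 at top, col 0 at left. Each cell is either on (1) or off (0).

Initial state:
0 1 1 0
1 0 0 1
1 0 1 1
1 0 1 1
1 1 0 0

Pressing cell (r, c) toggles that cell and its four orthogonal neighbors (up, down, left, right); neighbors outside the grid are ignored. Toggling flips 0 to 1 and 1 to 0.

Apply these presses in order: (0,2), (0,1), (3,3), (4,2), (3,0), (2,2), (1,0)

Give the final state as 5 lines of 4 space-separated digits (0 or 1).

Answer: 0 1 1 1
0 0 0 1
1 1 0 1
0 1 0 0
0 0 1 0

Derivation:
After press 1 at (0,2):
0 0 0 1
1 0 1 1
1 0 1 1
1 0 1 1
1 1 0 0

After press 2 at (0,1):
1 1 1 1
1 1 1 1
1 0 1 1
1 0 1 1
1 1 0 0

After press 3 at (3,3):
1 1 1 1
1 1 1 1
1 0 1 0
1 0 0 0
1 1 0 1

After press 4 at (4,2):
1 1 1 1
1 1 1 1
1 0 1 0
1 0 1 0
1 0 1 0

After press 5 at (3,0):
1 1 1 1
1 1 1 1
0 0 1 0
0 1 1 0
0 0 1 0

After press 6 at (2,2):
1 1 1 1
1 1 0 1
0 1 0 1
0 1 0 0
0 0 1 0

After press 7 at (1,0):
0 1 1 1
0 0 0 1
1 1 0 1
0 1 0 0
0 0 1 0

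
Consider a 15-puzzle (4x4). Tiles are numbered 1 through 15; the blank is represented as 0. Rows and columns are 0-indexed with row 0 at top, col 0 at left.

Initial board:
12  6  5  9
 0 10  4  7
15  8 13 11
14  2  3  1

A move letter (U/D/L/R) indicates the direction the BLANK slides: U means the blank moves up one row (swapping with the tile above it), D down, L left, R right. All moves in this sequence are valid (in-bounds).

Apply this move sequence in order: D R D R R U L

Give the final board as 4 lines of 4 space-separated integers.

Answer: 12  6  5  9
15 10  4  7
 8  2  0 13
14  3  1 11

Derivation:
After move 1 (D):
12  6  5  9
15 10  4  7
 0  8 13 11
14  2  3  1

After move 2 (R):
12  6  5  9
15 10  4  7
 8  0 13 11
14  2  3  1

After move 3 (D):
12  6  5  9
15 10  4  7
 8  2 13 11
14  0  3  1

After move 4 (R):
12  6  5  9
15 10  4  7
 8  2 13 11
14  3  0  1

After move 5 (R):
12  6  5  9
15 10  4  7
 8  2 13 11
14  3  1  0

After move 6 (U):
12  6  5  9
15 10  4  7
 8  2 13  0
14  3  1 11

After move 7 (L):
12  6  5  9
15 10  4  7
 8  2  0 13
14  3  1 11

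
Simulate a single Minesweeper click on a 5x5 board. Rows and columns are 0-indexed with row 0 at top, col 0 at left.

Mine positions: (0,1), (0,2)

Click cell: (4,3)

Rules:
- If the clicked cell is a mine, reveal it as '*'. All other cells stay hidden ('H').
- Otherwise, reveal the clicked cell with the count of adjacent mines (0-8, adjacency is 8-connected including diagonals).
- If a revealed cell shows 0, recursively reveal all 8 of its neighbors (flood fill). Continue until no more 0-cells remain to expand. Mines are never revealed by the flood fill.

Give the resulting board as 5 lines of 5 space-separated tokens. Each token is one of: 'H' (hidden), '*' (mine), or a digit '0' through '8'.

H H H 1 0
1 2 2 1 0
0 0 0 0 0
0 0 0 0 0
0 0 0 0 0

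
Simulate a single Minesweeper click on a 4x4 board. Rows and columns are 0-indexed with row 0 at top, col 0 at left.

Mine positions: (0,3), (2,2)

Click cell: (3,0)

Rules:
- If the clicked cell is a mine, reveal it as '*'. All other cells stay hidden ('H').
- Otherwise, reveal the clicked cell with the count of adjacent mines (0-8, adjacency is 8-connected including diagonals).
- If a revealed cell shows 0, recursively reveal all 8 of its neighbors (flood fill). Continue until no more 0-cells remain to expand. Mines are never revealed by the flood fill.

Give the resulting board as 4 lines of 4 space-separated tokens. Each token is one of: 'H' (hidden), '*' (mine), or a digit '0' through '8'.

0 0 1 H
0 1 2 H
0 1 H H
0 1 H H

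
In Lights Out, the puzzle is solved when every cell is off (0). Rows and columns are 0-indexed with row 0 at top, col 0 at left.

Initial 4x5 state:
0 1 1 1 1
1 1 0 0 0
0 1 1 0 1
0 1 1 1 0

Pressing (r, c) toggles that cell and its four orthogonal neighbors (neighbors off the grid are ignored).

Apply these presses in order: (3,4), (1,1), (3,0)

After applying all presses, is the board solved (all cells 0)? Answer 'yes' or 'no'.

Answer: no

Derivation:
After press 1 at (3,4):
0 1 1 1 1
1 1 0 0 0
0 1 1 0 0
0 1 1 0 1

After press 2 at (1,1):
0 0 1 1 1
0 0 1 0 0
0 0 1 0 0
0 1 1 0 1

After press 3 at (3,0):
0 0 1 1 1
0 0 1 0 0
1 0 1 0 0
1 0 1 0 1

Lights still on: 9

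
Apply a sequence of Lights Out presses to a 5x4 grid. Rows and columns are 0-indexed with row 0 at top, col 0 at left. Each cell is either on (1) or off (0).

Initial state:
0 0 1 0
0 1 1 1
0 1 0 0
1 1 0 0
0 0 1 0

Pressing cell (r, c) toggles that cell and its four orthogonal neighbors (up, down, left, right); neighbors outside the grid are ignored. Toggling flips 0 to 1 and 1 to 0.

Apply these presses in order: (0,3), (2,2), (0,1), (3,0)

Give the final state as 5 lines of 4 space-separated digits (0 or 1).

Answer: 1 1 1 1
0 0 0 0
1 0 1 1
0 0 1 0
1 0 1 0

Derivation:
After press 1 at (0,3):
0 0 0 1
0 1 1 0
0 1 0 0
1 1 0 0
0 0 1 0

After press 2 at (2,2):
0 0 0 1
0 1 0 0
0 0 1 1
1 1 1 0
0 0 1 0

After press 3 at (0,1):
1 1 1 1
0 0 0 0
0 0 1 1
1 1 1 0
0 0 1 0

After press 4 at (3,0):
1 1 1 1
0 0 0 0
1 0 1 1
0 0 1 0
1 0 1 0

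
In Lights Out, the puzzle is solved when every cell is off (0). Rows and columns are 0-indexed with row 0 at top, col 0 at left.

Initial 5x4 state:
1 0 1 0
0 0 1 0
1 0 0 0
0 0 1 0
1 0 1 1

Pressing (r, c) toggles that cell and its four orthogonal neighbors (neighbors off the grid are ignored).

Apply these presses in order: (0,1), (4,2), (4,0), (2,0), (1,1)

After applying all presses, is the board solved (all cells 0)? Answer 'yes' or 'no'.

Answer: yes

Derivation:
After press 1 at (0,1):
0 1 0 0
0 1 1 0
1 0 0 0
0 0 1 0
1 0 1 1

After press 2 at (4,2):
0 1 0 0
0 1 1 0
1 0 0 0
0 0 0 0
1 1 0 0

After press 3 at (4,0):
0 1 0 0
0 1 1 0
1 0 0 0
1 0 0 0
0 0 0 0

After press 4 at (2,0):
0 1 0 0
1 1 1 0
0 1 0 0
0 0 0 0
0 0 0 0

After press 5 at (1,1):
0 0 0 0
0 0 0 0
0 0 0 0
0 0 0 0
0 0 0 0

Lights still on: 0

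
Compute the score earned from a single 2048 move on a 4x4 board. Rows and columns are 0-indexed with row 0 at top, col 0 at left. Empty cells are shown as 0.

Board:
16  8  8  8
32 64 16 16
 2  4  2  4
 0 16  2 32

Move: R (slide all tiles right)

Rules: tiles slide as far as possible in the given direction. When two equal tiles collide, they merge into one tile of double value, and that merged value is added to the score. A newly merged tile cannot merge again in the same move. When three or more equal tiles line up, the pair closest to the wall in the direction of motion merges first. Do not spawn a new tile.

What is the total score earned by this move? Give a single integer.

Slide right:
row 0: [16, 8, 8, 8] -> [0, 16, 8, 16]  score +16 (running 16)
row 1: [32, 64, 16, 16] -> [0, 32, 64, 32]  score +32 (running 48)
row 2: [2, 4, 2, 4] -> [2, 4, 2, 4]  score +0 (running 48)
row 3: [0, 16, 2, 32] -> [0, 16, 2, 32]  score +0 (running 48)
Board after move:
 0 16  8 16
 0 32 64 32
 2  4  2  4
 0 16  2 32

Answer: 48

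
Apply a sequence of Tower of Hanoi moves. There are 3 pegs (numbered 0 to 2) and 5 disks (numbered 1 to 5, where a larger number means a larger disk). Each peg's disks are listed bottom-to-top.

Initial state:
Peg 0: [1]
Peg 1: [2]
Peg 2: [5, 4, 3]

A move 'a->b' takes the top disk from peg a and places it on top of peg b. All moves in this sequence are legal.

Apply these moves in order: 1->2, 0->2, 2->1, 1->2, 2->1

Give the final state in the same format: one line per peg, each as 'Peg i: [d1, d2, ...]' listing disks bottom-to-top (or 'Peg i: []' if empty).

After move 1 (1->2):
Peg 0: [1]
Peg 1: []
Peg 2: [5, 4, 3, 2]

After move 2 (0->2):
Peg 0: []
Peg 1: []
Peg 2: [5, 4, 3, 2, 1]

After move 3 (2->1):
Peg 0: []
Peg 1: [1]
Peg 2: [5, 4, 3, 2]

After move 4 (1->2):
Peg 0: []
Peg 1: []
Peg 2: [5, 4, 3, 2, 1]

After move 5 (2->1):
Peg 0: []
Peg 1: [1]
Peg 2: [5, 4, 3, 2]

Answer: Peg 0: []
Peg 1: [1]
Peg 2: [5, 4, 3, 2]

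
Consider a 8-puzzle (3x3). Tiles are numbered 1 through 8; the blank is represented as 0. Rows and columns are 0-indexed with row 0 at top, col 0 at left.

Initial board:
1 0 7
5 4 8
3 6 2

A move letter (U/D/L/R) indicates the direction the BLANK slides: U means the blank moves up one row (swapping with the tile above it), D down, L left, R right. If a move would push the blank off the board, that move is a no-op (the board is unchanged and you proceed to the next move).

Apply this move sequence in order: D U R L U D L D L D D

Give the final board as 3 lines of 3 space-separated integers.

Answer: 1 4 7
3 5 8
0 6 2

Derivation:
After move 1 (D):
1 4 7
5 0 8
3 6 2

After move 2 (U):
1 0 7
5 4 8
3 6 2

After move 3 (R):
1 7 0
5 4 8
3 6 2

After move 4 (L):
1 0 7
5 4 8
3 6 2

After move 5 (U):
1 0 7
5 4 8
3 6 2

After move 6 (D):
1 4 7
5 0 8
3 6 2

After move 7 (L):
1 4 7
0 5 8
3 6 2

After move 8 (D):
1 4 7
3 5 8
0 6 2

After move 9 (L):
1 4 7
3 5 8
0 6 2

After move 10 (D):
1 4 7
3 5 8
0 6 2

After move 11 (D):
1 4 7
3 5 8
0 6 2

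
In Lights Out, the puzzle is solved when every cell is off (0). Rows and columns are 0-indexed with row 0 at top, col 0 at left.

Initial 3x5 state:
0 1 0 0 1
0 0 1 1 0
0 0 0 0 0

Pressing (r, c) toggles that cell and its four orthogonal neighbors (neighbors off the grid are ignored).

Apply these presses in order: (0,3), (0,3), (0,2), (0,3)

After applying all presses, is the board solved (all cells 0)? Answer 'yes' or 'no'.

After press 1 at (0,3):
0 1 1 1 0
0 0 1 0 0
0 0 0 0 0

After press 2 at (0,3):
0 1 0 0 1
0 0 1 1 0
0 0 0 0 0

After press 3 at (0,2):
0 0 1 1 1
0 0 0 1 0
0 0 0 0 0

After press 4 at (0,3):
0 0 0 0 0
0 0 0 0 0
0 0 0 0 0

Lights still on: 0

Answer: yes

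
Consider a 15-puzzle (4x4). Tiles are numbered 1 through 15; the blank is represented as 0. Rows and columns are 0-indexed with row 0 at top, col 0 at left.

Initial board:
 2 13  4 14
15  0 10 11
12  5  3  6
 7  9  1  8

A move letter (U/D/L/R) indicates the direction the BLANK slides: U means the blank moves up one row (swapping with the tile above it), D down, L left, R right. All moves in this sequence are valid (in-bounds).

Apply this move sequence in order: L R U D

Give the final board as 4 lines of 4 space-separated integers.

Answer:  2 13  4 14
15  0 10 11
12  5  3  6
 7  9  1  8

Derivation:
After move 1 (L):
 2 13  4 14
 0 15 10 11
12  5  3  6
 7  9  1  8

After move 2 (R):
 2 13  4 14
15  0 10 11
12  5  3  6
 7  9  1  8

After move 3 (U):
 2  0  4 14
15 13 10 11
12  5  3  6
 7  9  1  8

After move 4 (D):
 2 13  4 14
15  0 10 11
12  5  3  6
 7  9  1  8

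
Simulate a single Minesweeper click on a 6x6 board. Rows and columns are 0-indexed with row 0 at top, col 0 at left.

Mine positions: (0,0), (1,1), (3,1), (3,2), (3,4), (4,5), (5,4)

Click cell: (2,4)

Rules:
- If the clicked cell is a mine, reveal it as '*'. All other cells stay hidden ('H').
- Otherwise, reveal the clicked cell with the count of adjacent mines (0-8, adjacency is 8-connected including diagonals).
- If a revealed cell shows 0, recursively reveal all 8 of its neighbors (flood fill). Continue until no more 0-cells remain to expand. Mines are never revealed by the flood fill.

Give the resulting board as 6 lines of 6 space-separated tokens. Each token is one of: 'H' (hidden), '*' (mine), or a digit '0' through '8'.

H H H H H H
H H H H H H
H H H H 1 H
H H H H H H
H H H H H H
H H H H H H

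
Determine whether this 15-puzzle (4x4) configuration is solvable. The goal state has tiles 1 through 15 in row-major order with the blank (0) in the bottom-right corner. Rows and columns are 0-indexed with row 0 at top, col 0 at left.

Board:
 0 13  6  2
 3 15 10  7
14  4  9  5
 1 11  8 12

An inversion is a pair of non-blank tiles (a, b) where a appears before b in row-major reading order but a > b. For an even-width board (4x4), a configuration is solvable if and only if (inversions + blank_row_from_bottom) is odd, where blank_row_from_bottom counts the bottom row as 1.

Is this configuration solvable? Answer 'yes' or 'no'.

Answer: yes

Derivation:
Inversions: 51
Blank is in row 0 (0-indexed from top), which is row 4 counting from the bottom (bottom = 1).
51 + 4 = 55, which is odd, so the puzzle is solvable.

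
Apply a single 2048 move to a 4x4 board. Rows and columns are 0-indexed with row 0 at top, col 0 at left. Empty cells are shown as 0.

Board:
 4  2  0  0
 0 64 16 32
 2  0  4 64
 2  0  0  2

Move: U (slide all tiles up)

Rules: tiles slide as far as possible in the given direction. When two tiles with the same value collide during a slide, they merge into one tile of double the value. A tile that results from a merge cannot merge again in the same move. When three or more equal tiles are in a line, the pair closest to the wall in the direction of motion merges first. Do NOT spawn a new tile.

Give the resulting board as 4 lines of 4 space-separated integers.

Slide up:
col 0: [4, 0, 2, 2] -> [4, 4, 0, 0]
col 1: [2, 64, 0, 0] -> [2, 64, 0, 0]
col 2: [0, 16, 4, 0] -> [16, 4, 0, 0]
col 3: [0, 32, 64, 2] -> [32, 64, 2, 0]

Answer:  4  2 16 32
 4 64  4 64
 0  0  0  2
 0  0  0  0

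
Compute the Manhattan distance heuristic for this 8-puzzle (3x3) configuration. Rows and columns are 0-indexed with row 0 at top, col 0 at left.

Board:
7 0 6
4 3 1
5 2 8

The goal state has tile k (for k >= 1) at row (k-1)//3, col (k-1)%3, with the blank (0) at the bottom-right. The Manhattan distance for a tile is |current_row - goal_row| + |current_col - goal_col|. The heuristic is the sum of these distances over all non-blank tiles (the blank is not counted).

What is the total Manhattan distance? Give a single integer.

Tile 7: at (0,0), goal (2,0), distance |0-2|+|0-0| = 2
Tile 6: at (0,2), goal (1,2), distance |0-1|+|2-2| = 1
Tile 4: at (1,0), goal (1,0), distance |1-1|+|0-0| = 0
Tile 3: at (1,1), goal (0,2), distance |1-0|+|1-2| = 2
Tile 1: at (1,2), goal (0,0), distance |1-0|+|2-0| = 3
Tile 5: at (2,0), goal (1,1), distance |2-1|+|0-1| = 2
Tile 2: at (2,1), goal (0,1), distance |2-0|+|1-1| = 2
Tile 8: at (2,2), goal (2,1), distance |2-2|+|2-1| = 1
Sum: 2 + 1 + 0 + 2 + 3 + 2 + 2 + 1 = 13

Answer: 13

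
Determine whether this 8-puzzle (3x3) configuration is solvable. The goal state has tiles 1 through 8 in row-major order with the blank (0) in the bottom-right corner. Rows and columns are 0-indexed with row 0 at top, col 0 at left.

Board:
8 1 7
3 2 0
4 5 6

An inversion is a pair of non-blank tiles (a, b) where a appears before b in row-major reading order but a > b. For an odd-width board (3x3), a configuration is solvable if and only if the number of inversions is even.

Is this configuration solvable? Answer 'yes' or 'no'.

Inversions (pairs i<j in row-major order where tile[i] > tile[j] > 0): 13
13 is odd, so the puzzle is not solvable.

Answer: no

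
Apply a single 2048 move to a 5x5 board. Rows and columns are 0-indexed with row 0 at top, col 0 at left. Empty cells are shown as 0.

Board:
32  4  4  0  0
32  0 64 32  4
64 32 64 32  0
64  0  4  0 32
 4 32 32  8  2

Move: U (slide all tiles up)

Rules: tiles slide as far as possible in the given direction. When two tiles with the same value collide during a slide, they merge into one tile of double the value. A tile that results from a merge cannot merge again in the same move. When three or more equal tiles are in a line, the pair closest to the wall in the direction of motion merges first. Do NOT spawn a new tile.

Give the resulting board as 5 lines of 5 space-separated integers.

Answer:  64   4   4  64   4
128  64 128   8  32
  4   0   4   0   2
  0   0  32   0   0
  0   0   0   0   0

Derivation:
Slide up:
col 0: [32, 32, 64, 64, 4] -> [64, 128, 4, 0, 0]
col 1: [4, 0, 32, 0, 32] -> [4, 64, 0, 0, 0]
col 2: [4, 64, 64, 4, 32] -> [4, 128, 4, 32, 0]
col 3: [0, 32, 32, 0, 8] -> [64, 8, 0, 0, 0]
col 4: [0, 4, 0, 32, 2] -> [4, 32, 2, 0, 0]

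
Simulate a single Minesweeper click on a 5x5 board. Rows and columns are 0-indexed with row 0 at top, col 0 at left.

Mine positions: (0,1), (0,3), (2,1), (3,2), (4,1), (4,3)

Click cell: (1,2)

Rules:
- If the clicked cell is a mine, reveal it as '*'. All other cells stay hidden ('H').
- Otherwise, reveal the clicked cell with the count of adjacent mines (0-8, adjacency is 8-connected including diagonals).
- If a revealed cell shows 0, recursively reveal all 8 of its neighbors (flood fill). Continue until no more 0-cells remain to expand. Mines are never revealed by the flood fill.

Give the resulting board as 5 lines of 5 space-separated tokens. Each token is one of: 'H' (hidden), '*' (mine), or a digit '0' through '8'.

H H H H H
H H 3 H H
H H H H H
H H H H H
H H H H H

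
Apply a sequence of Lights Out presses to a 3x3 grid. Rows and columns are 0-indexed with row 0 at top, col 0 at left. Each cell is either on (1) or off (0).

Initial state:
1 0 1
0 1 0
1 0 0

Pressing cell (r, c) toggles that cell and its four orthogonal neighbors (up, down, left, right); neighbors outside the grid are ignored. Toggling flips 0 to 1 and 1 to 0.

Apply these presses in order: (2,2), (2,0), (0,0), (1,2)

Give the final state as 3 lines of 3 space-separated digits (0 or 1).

After press 1 at (2,2):
1 0 1
0 1 1
1 1 1

After press 2 at (2,0):
1 0 1
1 1 1
0 0 1

After press 3 at (0,0):
0 1 1
0 1 1
0 0 1

After press 4 at (1,2):
0 1 0
0 0 0
0 0 0

Answer: 0 1 0
0 0 0
0 0 0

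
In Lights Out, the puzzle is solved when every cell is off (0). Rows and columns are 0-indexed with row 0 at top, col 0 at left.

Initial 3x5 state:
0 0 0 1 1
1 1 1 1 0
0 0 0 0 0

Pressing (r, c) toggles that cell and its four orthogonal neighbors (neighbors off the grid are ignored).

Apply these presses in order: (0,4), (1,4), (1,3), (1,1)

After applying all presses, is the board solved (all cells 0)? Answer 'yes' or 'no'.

Answer: no

Derivation:
After press 1 at (0,4):
0 0 0 0 0
1 1 1 1 1
0 0 0 0 0

After press 2 at (1,4):
0 0 0 0 1
1 1 1 0 0
0 0 0 0 1

After press 3 at (1,3):
0 0 0 1 1
1 1 0 1 1
0 0 0 1 1

After press 4 at (1,1):
0 1 0 1 1
0 0 1 1 1
0 1 0 1 1

Lights still on: 9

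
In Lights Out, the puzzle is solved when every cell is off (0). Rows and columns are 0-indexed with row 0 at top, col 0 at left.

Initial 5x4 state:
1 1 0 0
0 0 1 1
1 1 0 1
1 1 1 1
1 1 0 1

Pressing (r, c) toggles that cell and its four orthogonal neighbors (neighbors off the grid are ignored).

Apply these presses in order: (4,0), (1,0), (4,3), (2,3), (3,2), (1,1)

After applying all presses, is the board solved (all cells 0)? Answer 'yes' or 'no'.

Answer: yes

Derivation:
After press 1 at (4,0):
1 1 0 0
0 0 1 1
1 1 0 1
0 1 1 1
0 0 0 1

After press 2 at (1,0):
0 1 0 0
1 1 1 1
0 1 0 1
0 1 1 1
0 0 0 1

After press 3 at (4,3):
0 1 0 0
1 1 1 1
0 1 0 1
0 1 1 0
0 0 1 0

After press 4 at (2,3):
0 1 0 0
1 1 1 0
0 1 1 0
0 1 1 1
0 0 1 0

After press 5 at (3,2):
0 1 0 0
1 1 1 0
0 1 0 0
0 0 0 0
0 0 0 0

After press 6 at (1,1):
0 0 0 0
0 0 0 0
0 0 0 0
0 0 0 0
0 0 0 0

Lights still on: 0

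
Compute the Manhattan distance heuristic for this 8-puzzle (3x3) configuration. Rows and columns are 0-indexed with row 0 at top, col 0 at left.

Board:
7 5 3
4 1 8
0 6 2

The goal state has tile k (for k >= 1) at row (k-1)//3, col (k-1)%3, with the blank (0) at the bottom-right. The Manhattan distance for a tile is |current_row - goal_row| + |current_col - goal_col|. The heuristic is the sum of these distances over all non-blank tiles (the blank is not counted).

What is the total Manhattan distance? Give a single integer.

Answer: 12

Derivation:
Tile 7: (0,0)->(2,0) = 2
Tile 5: (0,1)->(1,1) = 1
Tile 3: (0,2)->(0,2) = 0
Tile 4: (1,0)->(1,0) = 0
Tile 1: (1,1)->(0,0) = 2
Tile 8: (1,2)->(2,1) = 2
Tile 6: (2,1)->(1,2) = 2
Tile 2: (2,2)->(0,1) = 3
Sum: 2 + 1 + 0 + 0 + 2 + 2 + 2 + 3 = 12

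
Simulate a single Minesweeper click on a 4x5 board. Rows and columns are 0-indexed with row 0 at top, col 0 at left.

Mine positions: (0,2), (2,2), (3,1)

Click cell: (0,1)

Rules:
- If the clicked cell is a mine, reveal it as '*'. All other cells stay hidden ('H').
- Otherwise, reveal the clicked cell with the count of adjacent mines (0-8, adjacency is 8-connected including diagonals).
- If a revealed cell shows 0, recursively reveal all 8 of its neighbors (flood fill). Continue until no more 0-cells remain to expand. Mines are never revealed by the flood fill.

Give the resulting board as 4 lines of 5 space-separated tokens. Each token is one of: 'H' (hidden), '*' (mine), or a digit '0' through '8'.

H 1 H H H
H H H H H
H H H H H
H H H H H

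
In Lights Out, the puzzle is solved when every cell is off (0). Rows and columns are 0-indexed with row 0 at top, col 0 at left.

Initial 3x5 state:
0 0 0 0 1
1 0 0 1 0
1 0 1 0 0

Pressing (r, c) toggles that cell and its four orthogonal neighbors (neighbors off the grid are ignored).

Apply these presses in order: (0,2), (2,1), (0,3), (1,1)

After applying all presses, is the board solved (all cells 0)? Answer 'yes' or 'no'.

After press 1 at (0,2):
0 1 1 1 1
1 0 1 1 0
1 0 1 0 0

After press 2 at (2,1):
0 1 1 1 1
1 1 1 1 0
0 1 0 0 0

After press 3 at (0,3):
0 1 0 0 0
1 1 1 0 0
0 1 0 0 0

After press 4 at (1,1):
0 0 0 0 0
0 0 0 0 0
0 0 0 0 0

Lights still on: 0

Answer: yes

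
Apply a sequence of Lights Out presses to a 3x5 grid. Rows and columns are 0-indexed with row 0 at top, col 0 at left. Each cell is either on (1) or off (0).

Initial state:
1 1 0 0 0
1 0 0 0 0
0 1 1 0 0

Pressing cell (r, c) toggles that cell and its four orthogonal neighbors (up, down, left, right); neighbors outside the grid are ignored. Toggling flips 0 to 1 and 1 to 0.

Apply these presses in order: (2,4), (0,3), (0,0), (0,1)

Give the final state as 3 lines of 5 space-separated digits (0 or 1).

After press 1 at (2,4):
1 1 0 0 0
1 0 0 0 1
0 1 1 1 1

After press 2 at (0,3):
1 1 1 1 1
1 0 0 1 1
0 1 1 1 1

After press 3 at (0,0):
0 0 1 1 1
0 0 0 1 1
0 1 1 1 1

After press 4 at (0,1):
1 1 0 1 1
0 1 0 1 1
0 1 1 1 1

Answer: 1 1 0 1 1
0 1 0 1 1
0 1 1 1 1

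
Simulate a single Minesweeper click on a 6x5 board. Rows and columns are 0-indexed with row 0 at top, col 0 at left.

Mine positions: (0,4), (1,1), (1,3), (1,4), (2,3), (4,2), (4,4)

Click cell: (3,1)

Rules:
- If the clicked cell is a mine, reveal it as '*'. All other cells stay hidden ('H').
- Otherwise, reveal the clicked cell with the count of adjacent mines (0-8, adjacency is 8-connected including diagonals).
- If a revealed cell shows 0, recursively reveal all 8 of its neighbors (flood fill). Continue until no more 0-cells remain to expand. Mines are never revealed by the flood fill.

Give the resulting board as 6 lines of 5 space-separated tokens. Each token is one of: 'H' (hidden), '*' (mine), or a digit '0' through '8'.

H H H H H
H H H H H
H H H H H
H 1 H H H
H H H H H
H H H H H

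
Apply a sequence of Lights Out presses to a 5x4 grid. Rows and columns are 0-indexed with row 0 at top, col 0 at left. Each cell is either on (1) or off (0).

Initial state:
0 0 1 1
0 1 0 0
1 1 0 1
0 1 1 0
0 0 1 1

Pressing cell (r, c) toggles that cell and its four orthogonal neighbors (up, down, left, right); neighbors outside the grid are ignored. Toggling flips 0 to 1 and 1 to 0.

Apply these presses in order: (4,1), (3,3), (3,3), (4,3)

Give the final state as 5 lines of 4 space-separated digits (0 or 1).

Answer: 0 0 1 1
0 1 0 0
1 1 0 1
0 0 1 1
1 1 1 0

Derivation:
After press 1 at (4,1):
0 0 1 1
0 1 0 0
1 1 0 1
0 0 1 0
1 1 0 1

After press 2 at (3,3):
0 0 1 1
0 1 0 0
1 1 0 0
0 0 0 1
1 1 0 0

After press 3 at (3,3):
0 0 1 1
0 1 0 0
1 1 0 1
0 0 1 0
1 1 0 1

After press 4 at (4,3):
0 0 1 1
0 1 0 0
1 1 0 1
0 0 1 1
1 1 1 0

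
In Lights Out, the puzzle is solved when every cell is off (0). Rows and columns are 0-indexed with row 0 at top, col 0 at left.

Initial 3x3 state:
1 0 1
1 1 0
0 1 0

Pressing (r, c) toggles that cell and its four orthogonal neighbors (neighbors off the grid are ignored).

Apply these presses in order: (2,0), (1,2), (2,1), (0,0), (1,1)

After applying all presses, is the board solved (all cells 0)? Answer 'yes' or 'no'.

Answer: yes

Derivation:
After press 1 at (2,0):
1 0 1
0 1 0
1 0 0

After press 2 at (1,2):
1 0 0
0 0 1
1 0 1

After press 3 at (2,1):
1 0 0
0 1 1
0 1 0

After press 4 at (0,0):
0 1 0
1 1 1
0 1 0

After press 5 at (1,1):
0 0 0
0 0 0
0 0 0

Lights still on: 0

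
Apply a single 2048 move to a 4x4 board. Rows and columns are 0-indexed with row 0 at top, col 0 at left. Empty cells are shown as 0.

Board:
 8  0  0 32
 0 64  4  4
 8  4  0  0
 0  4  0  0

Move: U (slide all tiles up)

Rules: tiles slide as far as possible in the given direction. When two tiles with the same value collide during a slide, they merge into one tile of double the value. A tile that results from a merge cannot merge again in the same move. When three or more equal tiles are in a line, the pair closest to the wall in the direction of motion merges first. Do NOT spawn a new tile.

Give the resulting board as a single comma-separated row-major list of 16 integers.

Slide up:
col 0: [8, 0, 8, 0] -> [16, 0, 0, 0]
col 1: [0, 64, 4, 4] -> [64, 8, 0, 0]
col 2: [0, 4, 0, 0] -> [4, 0, 0, 0]
col 3: [32, 4, 0, 0] -> [32, 4, 0, 0]

Answer: 16, 64, 4, 32, 0, 8, 0, 4, 0, 0, 0, 0, 0, 0, 0, 0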